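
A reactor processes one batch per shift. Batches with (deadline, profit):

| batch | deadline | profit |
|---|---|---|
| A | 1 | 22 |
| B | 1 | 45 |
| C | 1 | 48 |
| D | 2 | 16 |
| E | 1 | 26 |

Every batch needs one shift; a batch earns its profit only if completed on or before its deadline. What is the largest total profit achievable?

64

By profit: C(d1,48), B(d1,45), E(d1,26), A(d1,22), D(d2,16)
C→slot 1; B skipped; E skipped; A skipped; D→slot 2.
Profit = 48 + 16 = 64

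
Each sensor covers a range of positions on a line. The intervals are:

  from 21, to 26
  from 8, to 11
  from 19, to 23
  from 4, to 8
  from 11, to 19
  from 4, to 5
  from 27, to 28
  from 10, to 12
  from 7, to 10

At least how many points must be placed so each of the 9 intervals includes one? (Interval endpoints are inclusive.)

By right end: [4,5]  [4,8]  [7,10]  [8,11]  [10,12]  [11,19]  [19,23]  [21,26]  [27,28]
[4,5] uncovered → point at 5; [7,10] uncovered → point at 10; [11,19] uncovered → point at 19; [21,26] uncovered → point at 26; [27,28] uncovered → point at 28.
Points: 5, 10, 19, 26, 28 (5 total).

5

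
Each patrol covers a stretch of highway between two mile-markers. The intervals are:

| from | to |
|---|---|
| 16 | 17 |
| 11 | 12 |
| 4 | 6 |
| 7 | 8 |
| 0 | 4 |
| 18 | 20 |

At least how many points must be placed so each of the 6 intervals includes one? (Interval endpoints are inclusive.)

Sort by right endpoint; whenever an interval is uncovered, place a point at its right end.
Sorted: [0,4] [4,6] [7,8] [11,12] [16,17] [18,20]
{[0,4],[4,6]} hit by 4; {[7,8]} hit by 8; {[11,12]} hit by 12; {[16,17]} hit by 17; {[18,20]} hit by 20.
Points: 4, 8, 12, 17, 20 (5 total).

5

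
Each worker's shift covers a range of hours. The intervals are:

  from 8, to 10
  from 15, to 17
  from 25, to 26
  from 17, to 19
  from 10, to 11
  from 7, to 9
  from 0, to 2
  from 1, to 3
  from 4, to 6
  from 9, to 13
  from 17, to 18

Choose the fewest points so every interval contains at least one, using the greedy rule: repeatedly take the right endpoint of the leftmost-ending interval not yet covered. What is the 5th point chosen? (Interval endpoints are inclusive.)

17

Process intervals by earliest right end; each time one isn't hit yet, stab at its right endpoint.
By right end: [0,2]  [1,3]  [4,6]  [7,9]  [8,10]  [10,11]  [9,13]  [15,17]  [17,18]  [17,19]  [25,26]
[0,2] uncovered → point at 2; [4,6] uncovered → point at 6; [7,9] uncovered → point at 9; [10,11] uncovered → point at 11; [15,17] uncovered → point at 17; [25,26] uncovered → point at 26.
Points: 2, 6, 9, 11, 17, 26 (6 total).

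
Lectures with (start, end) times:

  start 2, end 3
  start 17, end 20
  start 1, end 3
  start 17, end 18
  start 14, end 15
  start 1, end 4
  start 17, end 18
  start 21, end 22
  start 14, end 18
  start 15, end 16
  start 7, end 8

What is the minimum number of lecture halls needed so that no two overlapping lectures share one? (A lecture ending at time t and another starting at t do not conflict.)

4

The answer is the maximum number of intervals overlapping at any instant.
Events (time:±→running): 1:+→1 1:+→2 2:+→3 3:-→2 3:-→1 4:-→0 7:+→1 8:-→0 14:+→1 14:+→2 15:-→1 15:+→2 16:-→1 17:+→2 17:+→3 17:+→4 … peak 4.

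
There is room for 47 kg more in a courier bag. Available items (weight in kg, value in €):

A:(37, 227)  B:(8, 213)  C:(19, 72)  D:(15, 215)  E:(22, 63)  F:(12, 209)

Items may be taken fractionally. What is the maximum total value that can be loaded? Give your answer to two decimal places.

710.62

Ratios (sorted): B 26.62, F 17.42, D 14.33, A 6.14, C 3.79, E 2.86
take B (8 @ 213); take F (12 @ 209); take D (15 @ 215); take 12/37 of A → 73.62. Capacity used 47/47.
Total value = 710.62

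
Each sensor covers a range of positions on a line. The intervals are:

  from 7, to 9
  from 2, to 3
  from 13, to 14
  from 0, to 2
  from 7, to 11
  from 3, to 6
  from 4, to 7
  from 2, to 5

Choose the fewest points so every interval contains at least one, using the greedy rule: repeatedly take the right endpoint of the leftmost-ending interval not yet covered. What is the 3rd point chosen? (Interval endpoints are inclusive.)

9

Process intervals by earliest right end; each time one isn't hit yet, stab at its right endpoint.
Sorted: [0,2] [2,3] [2,5] [3,6] [4,7] [7,9] [7,11] [13,14]
{[0,2],[2,3],[2,5]} hit by 2; {[3,6],[4,7]} hit by 6; {[7,9],[7,11]} hit by 9; {[13,14]} hit by 14.
Points: 2, 6, 9, 14 (4 total).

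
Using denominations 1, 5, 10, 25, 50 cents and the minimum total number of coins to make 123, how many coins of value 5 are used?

0

Use the largest denomination that fits, subtract, and repeat.
123 − 2×50→23 − 2×10→3 − 3×1→0
Count of 5: 0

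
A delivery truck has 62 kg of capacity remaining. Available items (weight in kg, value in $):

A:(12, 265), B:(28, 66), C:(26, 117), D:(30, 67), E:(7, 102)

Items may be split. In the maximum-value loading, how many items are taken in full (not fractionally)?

3

Sort by value per unit weight and fill in that order.
Order: A (265/12=22.08) > E (102/7=14.57) > C (117/26=4.50) > B (66/28=2.36) > D (67/30=2.23)
Fill: take A (12 @ 265) → take E (7 @ 102) → take C (26 @ 117) → take 17/28 of B → 40.07; 62/62 used.
3 item(s) taken whole; one partial (take 17/28 of B).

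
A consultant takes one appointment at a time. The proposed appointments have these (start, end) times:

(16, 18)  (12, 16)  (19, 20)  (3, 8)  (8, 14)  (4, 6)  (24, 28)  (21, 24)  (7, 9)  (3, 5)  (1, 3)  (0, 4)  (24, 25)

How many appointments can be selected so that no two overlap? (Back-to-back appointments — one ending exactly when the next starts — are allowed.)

Greedy by earliest finish: after sorting by end time, pick each interval compatible with the last pick.
Sorted by end: (1,3)  (0,4)  (3,5)  (4,6)  (3,8)  (7,9)  (8,14)  (12,16)  (16,18)  (19,20)  (21,24)  (24,25)  (24,28)
take (1,3); skip (0,4); take (3,5); skip (4,6); take (7,9); take (12,16); take (16,18); take (19,20); take (21,24); take (24,25).
Selected 8 appointments.

8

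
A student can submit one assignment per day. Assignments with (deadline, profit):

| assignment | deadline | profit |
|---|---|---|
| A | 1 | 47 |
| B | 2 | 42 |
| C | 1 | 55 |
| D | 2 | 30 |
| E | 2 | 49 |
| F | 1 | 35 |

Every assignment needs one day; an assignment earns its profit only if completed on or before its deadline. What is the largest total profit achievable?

104

Take jobs in profit order; each goes to the latest open slot no later than its deadline.
Profit order: C=55 E=49 A=47 B=42 F=35 D=30
Assign: C→slot 1, E→slot 2, A skipped, B skipped, F skipped, D skipped.
Slots: [1:C] [2:E]
Profit = 55 + 49 = 104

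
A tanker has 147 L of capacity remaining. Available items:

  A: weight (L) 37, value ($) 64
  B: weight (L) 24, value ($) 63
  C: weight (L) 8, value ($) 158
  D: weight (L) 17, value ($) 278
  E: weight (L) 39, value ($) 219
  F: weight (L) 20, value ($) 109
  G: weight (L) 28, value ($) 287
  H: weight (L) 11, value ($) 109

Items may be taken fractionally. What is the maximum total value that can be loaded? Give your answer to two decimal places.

Greedy by value/weight ratio, highest first.
Order: C (158/8=19.75) > D (278/17=16.35) > G (287/28=10.25) > H (109/11=9.91) > E (219/39=5.62) > F (109/20=5.45) > B (63/24=2.62) > A (64/37=1.73)
Fill: take C (8 @ 158) → take D (17 @ 278) → take G (28 @ 287) → take H (11 @ 109) → take E (39 @ 219) → take F (20 @ 109) → take B (24 @ 63); 147/147 used.
Total value = 1223.00

1223.00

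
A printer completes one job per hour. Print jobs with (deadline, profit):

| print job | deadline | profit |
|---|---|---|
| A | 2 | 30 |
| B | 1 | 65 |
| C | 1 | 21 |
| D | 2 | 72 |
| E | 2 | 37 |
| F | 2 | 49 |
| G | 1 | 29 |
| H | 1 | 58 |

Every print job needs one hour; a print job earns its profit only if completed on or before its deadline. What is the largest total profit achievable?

Sort by profit descending; place each in the latest free slot ≤ its deadline.
By profit: D(d2,72), B(d1,65), H(d1,58), F(d2,49), E(d2,37), A(d2,30), G(d1,29), C(d1,21)
D→slot 2; B→slot 1; H skipped; F skipped; E skipped; A skipped; G skipped; C skipped.
Profit = 65 + 72 = 137

137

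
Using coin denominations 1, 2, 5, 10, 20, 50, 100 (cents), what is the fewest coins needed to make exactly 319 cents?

Use the largest denomination that fits, subtract, and repeat.
319 − 3×100→19 − 1×10→9 − 1×5→4 − 2×2→0
Total coins = 3 + 1 + 1 + 2 = 7

7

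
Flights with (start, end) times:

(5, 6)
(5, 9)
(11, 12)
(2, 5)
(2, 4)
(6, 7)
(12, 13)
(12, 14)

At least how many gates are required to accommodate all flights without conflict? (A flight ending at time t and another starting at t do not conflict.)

2

Count concurrent intervals with a sweep; the peak is the room count.
Events (time:±→running): 2:+→1 2:+→2 … peak 2.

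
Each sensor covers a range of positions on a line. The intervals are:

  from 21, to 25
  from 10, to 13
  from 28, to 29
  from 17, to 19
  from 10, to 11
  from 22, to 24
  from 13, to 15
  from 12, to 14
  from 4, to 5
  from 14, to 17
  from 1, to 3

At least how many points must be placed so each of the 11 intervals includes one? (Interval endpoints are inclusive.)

7

Sort by right endpoint; whenever an interval is uncovered, place a point at its right end.
By right end: [1,3]  [4,5]  [10,11]  [10,13]  [12,14]  [13,15]  [14,17]  [17,19]  [22,24]  [21,25]  [28,29]
[1,3] uncovered → point at 3; [4,5] uncovered → point at 5; [10,11] uncovered → point at 11; [12,14] uncovered → point at 14; [17,19] uncovered → point at 19; [22,24] uncovered → point at 24; [28,29] uncovered → point at 29.
Points: 3, 5, 11, 14, 19, 24, 29 (7 total).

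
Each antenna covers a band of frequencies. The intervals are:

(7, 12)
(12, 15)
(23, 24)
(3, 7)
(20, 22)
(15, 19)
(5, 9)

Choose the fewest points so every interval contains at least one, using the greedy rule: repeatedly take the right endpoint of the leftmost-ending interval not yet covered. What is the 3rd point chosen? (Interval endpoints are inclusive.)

22

Process intervals by earliest right end; each time one isn't hit yet, stab at its right endpoint.
By right end: [3,7]  [5,9]  [7,12]  [12,15]  [15,19]  [20,22]  [23,24]
[3,7] uncovered → point at 7; [12,15] uncovered → point at 15; [20,22] uncovered → point at 22; [23,24] uncovered → point at 24.
Points: 7, 15, 22, 24 (4 total).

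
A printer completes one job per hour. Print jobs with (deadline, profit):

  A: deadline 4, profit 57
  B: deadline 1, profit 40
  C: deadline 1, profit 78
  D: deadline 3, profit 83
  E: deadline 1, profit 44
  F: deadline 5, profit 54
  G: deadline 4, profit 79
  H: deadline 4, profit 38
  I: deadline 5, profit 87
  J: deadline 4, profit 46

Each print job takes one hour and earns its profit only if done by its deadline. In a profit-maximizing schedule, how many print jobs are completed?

5

By profit: I(d5,87), D(d3,83), G(d4,79), C(d1,78), A(d4,57), F(d5,54), J(d4,46), E(d1,44), B(d1,40), H(d4,38)
I→slot 5; D→slot 3; G→slot 4; C→slot 1; A→slot 2; F skipped; J skipped; E skipped; B skipped; H skipped.
5 of 10 scheduled.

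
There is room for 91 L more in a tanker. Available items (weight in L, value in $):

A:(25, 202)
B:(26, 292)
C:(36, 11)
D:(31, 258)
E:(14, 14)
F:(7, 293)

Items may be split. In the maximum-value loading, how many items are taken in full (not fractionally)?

Ratios (sorted): F 41.86, B 11.23, D 8.32, A 8.08, E 1.00, C 0.31
take F (7 @ 293); take B (26 @ 292); take D (31 @ 258); take A (25 @ 202); take 2/14 of E → 2.00. Capacity used 91/91.
4 item(s) taken whole; one partial (take 2/14 of E).

4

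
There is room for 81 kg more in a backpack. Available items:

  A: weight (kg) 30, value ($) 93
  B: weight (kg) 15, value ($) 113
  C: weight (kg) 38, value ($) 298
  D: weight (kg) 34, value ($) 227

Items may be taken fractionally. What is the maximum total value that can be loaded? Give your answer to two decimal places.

Greedy by value/weight ratio, highest first.
Order: C (298/38=7.84) > B (113/15=7.53) > D (227/34=6.68) > A (93/30=3.10)
Fill: take C (38 @ 298) → take B (15 @ 113) → take 28/34 of D → 186.94; 81/81 used.
Total value = 597.94

597.94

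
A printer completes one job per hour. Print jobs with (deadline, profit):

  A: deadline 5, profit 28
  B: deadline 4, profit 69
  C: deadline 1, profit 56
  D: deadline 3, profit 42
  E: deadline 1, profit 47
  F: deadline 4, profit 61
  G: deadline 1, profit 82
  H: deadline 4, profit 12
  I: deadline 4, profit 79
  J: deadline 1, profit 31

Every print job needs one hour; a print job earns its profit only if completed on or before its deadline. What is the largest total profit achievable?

319

By profit: G(d1,82), I(d4,79), B(d4,69), F(d4,61), C(d1,56), E(d1,47), D(d3,42), J(d1,31), A(d5,28), H(d4,12)
G→slot 1; I→slot 4; B→slot 3; F→slot 2; C skipped; E skipped; D skipped; J skipped; A→slot 5; H skipped.
Profit = 82 + 61 + 69 + 79 + 28 = 319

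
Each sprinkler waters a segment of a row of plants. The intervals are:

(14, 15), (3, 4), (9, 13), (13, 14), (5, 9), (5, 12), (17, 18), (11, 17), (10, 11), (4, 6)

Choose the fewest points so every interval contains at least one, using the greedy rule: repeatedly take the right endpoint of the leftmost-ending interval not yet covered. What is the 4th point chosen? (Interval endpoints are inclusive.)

14

By right end: [3,4]  [4,6]  [5,9]  [10,11]  [5,12]  [9,13]  [13,14]  [14,15]  [11,17]  [17,18]
[3,4] uncovered → point at 4; [5,9] uncovered → point at 9; [10,11] uncovered → point at 11; [13,14] uncovered → point at 14; [17,18] uncovered → point at 18.
Points: 4, 9, 11, 14, 18 (5 total).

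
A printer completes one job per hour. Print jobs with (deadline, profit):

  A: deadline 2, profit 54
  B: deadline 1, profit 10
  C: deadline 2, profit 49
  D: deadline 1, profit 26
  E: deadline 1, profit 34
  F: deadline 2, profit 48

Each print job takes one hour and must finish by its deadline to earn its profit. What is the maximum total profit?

103

Sort by profit descending; place each in the latest free slot ≤ its deadline.
By profit: A(d2,54), C(d2,49), F(d2,48), E(d1,34), D(d1,26), B(d1,10)
A→slot 2; C→slot 1; F skipped; E skipped; D skipped; B skipped.
Profit = 49 + 54 = 103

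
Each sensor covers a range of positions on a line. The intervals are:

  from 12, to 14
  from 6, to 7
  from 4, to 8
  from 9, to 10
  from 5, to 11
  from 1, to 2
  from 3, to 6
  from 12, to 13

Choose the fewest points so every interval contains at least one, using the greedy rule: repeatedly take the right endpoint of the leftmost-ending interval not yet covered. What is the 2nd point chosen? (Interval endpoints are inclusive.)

Process intervals by earliest right end; each time one isn't hit yet, stab at its right endpoint.
By right end: [1,2]  [3,6]  [6,7]  [4,8]  [9,10]  [5,11]  [12,13]  [12,14]
[1,2] uncovered → point at 2; [3,6] uncovered → point at 6; [9,10] uncovered → point at 10; [12,13] uncovered → point at 13.
Points: 2, 6, 10, 13 (4 total).

6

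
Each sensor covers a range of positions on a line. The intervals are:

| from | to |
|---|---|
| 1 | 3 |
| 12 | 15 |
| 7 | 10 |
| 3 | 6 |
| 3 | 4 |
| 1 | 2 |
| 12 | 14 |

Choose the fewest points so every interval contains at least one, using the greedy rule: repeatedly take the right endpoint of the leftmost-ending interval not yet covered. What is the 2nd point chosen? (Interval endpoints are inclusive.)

4

Process intervals by earliest right end; each time one isn't hit yet, stab at its right endpoint.
Sorted: [1,2] [1,3] [3,4] [3,6] [7,10] [12,14] [12,15]
{[1,2],[1,3]} hit by 2; {[3,4],[3,6]} hit by 4; {[7,10]} hit by 10; {[12,14],[12,15]} hit by 14.
Points: 2, 4, 10, 14 (4 total).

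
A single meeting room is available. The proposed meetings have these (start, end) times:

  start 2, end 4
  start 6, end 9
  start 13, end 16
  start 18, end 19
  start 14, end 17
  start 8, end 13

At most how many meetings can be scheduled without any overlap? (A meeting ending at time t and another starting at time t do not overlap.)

4

Order by finish time; keep every interval that doesn't clash with the previous kept one.
Sorted by end: (2,4)  (6,9)  (8,13)  (13,16)  (14,17)  (18,19)
take (2,4); take (6,9); take (13,16); skip (14,17); take (18,19).
Selected 4 meetings.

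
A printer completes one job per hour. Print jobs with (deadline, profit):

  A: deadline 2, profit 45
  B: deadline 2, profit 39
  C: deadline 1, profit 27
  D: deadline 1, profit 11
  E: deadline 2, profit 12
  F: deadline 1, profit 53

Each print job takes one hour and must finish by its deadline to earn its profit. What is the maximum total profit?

Take jobs in profit order; each goes to the latest open slot no later than its deadline.
Profit order: F=53 A=45 B=39 C=27 E=12 D=11
Assign: F→slot 1, A→slot 2, B skipped, C skipped, E skipped, D skipped.
Slots: [1:F] [2:A]
Profit = 53 + 45 = 98

98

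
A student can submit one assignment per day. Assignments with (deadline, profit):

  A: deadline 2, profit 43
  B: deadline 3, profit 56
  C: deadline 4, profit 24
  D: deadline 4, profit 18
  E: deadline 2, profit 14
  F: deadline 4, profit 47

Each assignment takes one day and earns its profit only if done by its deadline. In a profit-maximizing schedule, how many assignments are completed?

Take jobs in profit order; each goes to the latest open slot no later than its deadline.
Profit order: B=56 F=47 A=43 C=24 D=18 E=14
Assign: B→slot 3, F→slot 4, A→slot 2, C→slot 1, D skipped, E skipped.
Slots: [1:C] [2:A] [3:B] [4:F]
4 of 6 scheduled.

4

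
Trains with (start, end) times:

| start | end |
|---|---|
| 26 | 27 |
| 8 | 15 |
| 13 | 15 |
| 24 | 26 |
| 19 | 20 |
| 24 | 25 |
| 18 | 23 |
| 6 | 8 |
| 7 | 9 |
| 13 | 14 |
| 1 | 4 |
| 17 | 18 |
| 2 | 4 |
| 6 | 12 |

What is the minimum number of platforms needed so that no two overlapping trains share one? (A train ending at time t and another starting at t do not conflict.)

Count concurrent intervals with a sweep; the peak is the room count.
starts: [1, 2, 6, 6, 7, 8, 13, 13, 17, 18, 19, 24, 24, 26]
ends:   [4, 4, 8, 9, 12, 14, 15, 15, 18, 20, 23, 25, 26, 27]
s1→1 s2→2 e4→1 e4→0 s6→1 s6→2 s7→3  — peak 3.

3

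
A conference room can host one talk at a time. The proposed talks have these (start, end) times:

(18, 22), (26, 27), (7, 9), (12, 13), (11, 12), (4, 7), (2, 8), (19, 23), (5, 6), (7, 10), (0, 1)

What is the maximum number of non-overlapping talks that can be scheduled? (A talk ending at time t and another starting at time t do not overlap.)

7

Greedy by earliest finish: after sorting by end time, pick each interval compatible with the last pick.
Sorted by end: (0,1)  (5,6)  (4,7)  (2,8)  (7,9)  (7,10)  (11,12)  (12,13)  (18,22)  (19,23)  (26,27)
take (0,1); take (5,6); skip (4,7); take (7,9); skip (7,10); take (11,12); take (12,13); take (18,22); skip (19,23); take (26,27).
Selected 7 talks.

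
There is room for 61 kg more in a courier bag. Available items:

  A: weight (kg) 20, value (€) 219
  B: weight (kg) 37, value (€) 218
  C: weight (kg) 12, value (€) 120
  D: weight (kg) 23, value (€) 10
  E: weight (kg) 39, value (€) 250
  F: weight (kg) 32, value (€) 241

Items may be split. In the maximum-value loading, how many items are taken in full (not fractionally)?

Greedy by value/weight ratio, highest first.
Order: A (219/20=10.95) > C (120/12=10.00) > F (241/32=7.53) > E (250/39=6.41) > B (218/37=5.89) > D (10/23=0.43)
Fill: take A (20 @ 219) → take C (12 @ 120) → take 29/32 of F → 218.41; 61/61 used.
2 item(s) taken whole; one partial (take 29/32 of F).

2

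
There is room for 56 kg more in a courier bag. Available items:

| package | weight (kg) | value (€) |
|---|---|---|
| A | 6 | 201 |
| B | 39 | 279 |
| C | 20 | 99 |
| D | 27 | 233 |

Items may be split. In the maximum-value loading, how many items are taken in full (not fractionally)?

2

Ratios (sorted): A 33.50, D 8.63, B 7.15, C 4.95
take A (6 @ 201); take D (27 @ 233); take 23/39 of B → 164.54. Capacity used 56/56.
2 item(s) taken whole; one partial (take 23/39 of B).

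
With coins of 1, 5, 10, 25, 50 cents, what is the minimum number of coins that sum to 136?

5

Greedy: take as many of the largest coin as possible, then repeat with the remainder.
136 = 2×50 + 1×25 + 1×10 + 1×1
Total coins = 2 + 1 + 1 + 1 = 5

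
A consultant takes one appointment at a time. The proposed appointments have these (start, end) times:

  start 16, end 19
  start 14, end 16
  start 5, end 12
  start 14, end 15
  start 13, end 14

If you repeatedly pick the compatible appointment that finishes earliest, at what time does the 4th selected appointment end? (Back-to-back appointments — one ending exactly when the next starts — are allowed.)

Order by finish time; keep every interval that doesn't clash with the previous kept one.
Sorted by end: (5,12)  (13,14)  (14,15)  (14,16)  (16,19)
take (5,12); take (13,14); take (14,15); take (16,19).
Selected: (5,12) (13,14) (14,15) (16,19)

19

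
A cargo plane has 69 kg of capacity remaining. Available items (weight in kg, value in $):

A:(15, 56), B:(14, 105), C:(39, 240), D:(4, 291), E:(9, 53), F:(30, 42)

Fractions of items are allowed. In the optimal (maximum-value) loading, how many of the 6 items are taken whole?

4

Sort by value per unit weight and fill in that order.
Ratios (sorted): D 72.75, B 7.50, C 6.15, E 5.89, A 3.73, F 1.40
take D (4 @ 291); take B (14 @ 105); take C (39 @ 240); take E (9 @ 53); take 3/15 of A → 11.20. Capacity used 69/69.
4 item(s) taken whole; one partial (take 3/15 of A).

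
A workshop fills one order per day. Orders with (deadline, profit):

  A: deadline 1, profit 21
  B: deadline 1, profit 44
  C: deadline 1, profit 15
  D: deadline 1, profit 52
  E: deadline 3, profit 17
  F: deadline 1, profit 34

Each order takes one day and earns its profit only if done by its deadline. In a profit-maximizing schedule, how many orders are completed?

2

Sort by profit descending; place each in the latest free slot ≤ its deadline.
By profit: D(d1,52), B(d1,44), F(d1,34), A(d1,21), E(d3,17), C(d1,15)
D→slot 1; B skipped; F skipped; A skipped; E→slot 3; C skipped.
2 of 6 scheduled.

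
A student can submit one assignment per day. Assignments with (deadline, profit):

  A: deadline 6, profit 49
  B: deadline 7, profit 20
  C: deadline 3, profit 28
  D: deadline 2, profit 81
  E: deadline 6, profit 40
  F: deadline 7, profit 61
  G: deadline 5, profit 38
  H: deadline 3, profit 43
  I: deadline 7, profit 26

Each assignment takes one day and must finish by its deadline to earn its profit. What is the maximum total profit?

Sort by profit descending; place each in the latest free slot ≤ its deadline.
By profit: D(d2,81), F(d7,61), A(d6,49), H(d3,43), E(d6,40), G(d5,38), C(d3,28), I(d7,26), B(d7,20)
D→slot 2; F→slot 7; A→slot 6; H→slot 3; E→slot 5; G→slot 4; C→slot 1; I skipped; B skipped.
Profit = 28 + 81 + 43 + 38 + 40 + 49 + 61 = 340

340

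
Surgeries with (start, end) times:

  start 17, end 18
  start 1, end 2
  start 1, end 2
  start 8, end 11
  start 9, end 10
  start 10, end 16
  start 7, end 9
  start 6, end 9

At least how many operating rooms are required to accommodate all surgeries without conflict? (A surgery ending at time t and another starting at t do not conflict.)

3

starts: [1, 1, 6, 7, 8, 9, 10, 17]
ends:   [2, 2, 9, 9, 10, 11, 16, 18]
s1→1 s1→2 e2→1 e2→0 s6→1 s7→2 s8→3  — peak 3.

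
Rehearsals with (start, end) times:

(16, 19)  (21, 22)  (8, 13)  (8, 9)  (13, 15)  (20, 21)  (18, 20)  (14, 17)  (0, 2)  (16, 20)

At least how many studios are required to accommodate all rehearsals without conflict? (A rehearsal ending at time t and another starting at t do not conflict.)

Count concurrent intervals with a sweep; the peak is the room count.
Events (time:±→running): 0:+→1 2:-→0 8:+→1 8:+→2 9:-→1 13:-→0 13:+→1 14:+→2 15:-→1 16:+→2 16:+→3 … peak 3.

3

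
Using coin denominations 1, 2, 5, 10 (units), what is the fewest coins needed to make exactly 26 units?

4

26 − 2×10→6 − 1×5→1 − 1×1→0
Total coins = 2 + 1 + 1 = 4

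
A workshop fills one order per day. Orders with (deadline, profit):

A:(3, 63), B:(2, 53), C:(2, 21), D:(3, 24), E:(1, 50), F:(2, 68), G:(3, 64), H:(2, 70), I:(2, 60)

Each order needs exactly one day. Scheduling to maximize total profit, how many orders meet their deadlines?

By profit: H(d2,70), F(d2,68), G(d3,64), A(d3,63), I(d2,60), B(d2,53), E(d1,50), D(d3,24), C(d2,21)
H→slot 2; F→slot 1; G→slot 3; A skipped; I skipped; B skipped; E skipped; D skipped; C skipped.
3 of 9 scheduled.

3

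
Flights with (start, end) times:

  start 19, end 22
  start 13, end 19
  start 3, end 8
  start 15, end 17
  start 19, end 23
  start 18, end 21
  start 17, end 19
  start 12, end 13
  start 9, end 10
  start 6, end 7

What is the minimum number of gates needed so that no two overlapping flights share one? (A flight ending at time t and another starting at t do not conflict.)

3

Count concurrent intervals with a sweep; the peak is the room count.
starts: [3, 6, 9, 12, 13, 15, 17, 18, 19, 19]
ends:   [7, 8, 10, 13, 17, 19, 19, 21, 22, 23]
s3→1 s6→2 e7→1 e8→0 s9→1 e10→0 s12→1 e13→0 s13→1 s15→2 e17→1 s17→2 s18→3  — peak 3.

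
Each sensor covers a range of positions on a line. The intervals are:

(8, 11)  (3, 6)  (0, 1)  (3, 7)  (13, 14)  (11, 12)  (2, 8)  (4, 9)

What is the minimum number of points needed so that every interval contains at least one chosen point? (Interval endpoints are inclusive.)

Process intervals by earliest right end; each time one isn't hit yet, stab at its right endpoint.
Sorted: [0,1] [3,6] [3,7] [2,8] [4,9] [8,11] [11,12] [13,14]
{[0,1]} hit by 1; {[3,6],[3,7],[2,8],[4,9]} hit by 6; {[8,11],[11,12]} hit by 11; {[13,14]} hit by 14.
Points: 1, 6, 11, 14 (4 total).

4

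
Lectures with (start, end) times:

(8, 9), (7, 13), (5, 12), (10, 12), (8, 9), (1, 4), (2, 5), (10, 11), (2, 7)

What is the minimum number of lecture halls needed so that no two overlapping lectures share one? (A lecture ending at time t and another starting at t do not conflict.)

Count concurrent intervals with a sweep; the peak is the room count.
Events (time:±→running): 1:+→1 2:+→2 2:+→3 4:-→2 5:-→1 5:+→2 7:-→1 7:+→2 8:+→3 8:+→4 … peak 4.

4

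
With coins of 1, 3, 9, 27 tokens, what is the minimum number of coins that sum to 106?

8

106 = 3×27 + 2×9 + 2×3 + 1×1
Total coins = 3 + 2 + 2 + 1 = 8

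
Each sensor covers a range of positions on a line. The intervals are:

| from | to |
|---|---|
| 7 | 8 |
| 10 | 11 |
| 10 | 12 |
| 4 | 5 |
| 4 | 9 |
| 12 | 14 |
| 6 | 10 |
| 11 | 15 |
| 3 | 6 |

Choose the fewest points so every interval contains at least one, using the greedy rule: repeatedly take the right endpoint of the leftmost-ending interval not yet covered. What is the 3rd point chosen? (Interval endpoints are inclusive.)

Sorted: [4,5] [3,6] [7,8] [4,9] [6,10] [10,11] [10,12] [12,14] [11,15]
{[4,5],[3,6]} hit by 5; {[7,8],[4,9],[6,10]} hit by 8; {[10,11],[10,12]} hit by 11; {[12,14],[11,15]} hit by 14.
Points: 5, 8, 11, 14 (4 total).

11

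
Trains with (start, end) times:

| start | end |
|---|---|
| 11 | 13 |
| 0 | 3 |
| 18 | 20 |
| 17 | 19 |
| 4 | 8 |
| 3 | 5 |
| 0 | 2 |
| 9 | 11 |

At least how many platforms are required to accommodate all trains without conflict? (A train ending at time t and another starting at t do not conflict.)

Count concurrent intervals with a sweep; the peak is the room count.
Events (time:±→running): 0:+→1 0:+→2 … peak 2.

2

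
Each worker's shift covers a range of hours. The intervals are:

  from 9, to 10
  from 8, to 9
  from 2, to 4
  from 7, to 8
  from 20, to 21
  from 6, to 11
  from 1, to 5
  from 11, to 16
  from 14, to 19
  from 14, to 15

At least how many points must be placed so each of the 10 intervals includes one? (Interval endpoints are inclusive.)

By right end: [2,4]  [1,5]  [7,8]  [8,9]  [9,10]  [6,11]  [14,15]  [11,16]  [14,19]  [20,21]
[2,4] uncovered → point at 4; [7,8] uncovered → point at 8; [9,10] uncovered → point at 10; [14,15] uncovered → point at 15; [20,21] uncovered → point at 21.
Points: 4, 8, 10, 15, 21 (5 total).

5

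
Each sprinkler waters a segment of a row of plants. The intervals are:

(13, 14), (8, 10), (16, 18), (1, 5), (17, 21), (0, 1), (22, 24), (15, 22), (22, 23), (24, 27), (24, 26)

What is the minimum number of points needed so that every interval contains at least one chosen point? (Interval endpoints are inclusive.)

Sort by right endpoint; whenever an interval is uncovered, place a point at its right end.
Sorted: [0,1] [1,5] [8,10] [13,14] [16,18] [17,21] [15,22] [22,23] [22,24] [24,26] [24,27]
{[0,1],[1,5]} hit by 1; {[8,10]} hit by 10; {[13,14]} hit by 14; {[16,18],[17,21],[15,22]} hit by 18; {[22,23],[22,24]} hit by 23; {[24,26],[24,27]} hit by 26.
Points: 1, 10, 14, 18, 23, 26 (6 total).

6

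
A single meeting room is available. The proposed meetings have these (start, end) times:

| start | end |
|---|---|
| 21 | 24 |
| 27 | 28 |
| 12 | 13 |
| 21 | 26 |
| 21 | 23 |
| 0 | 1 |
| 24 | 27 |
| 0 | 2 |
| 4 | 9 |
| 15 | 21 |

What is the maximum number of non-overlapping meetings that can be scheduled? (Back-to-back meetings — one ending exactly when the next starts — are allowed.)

Greedy by earliest finish: after sorting by end time, pick each interval compatible with the last pick.
Sorted by end: (0,1)  (0,2)  (4,9)  (12,13)  (15,21)  (21,23)  (21,24)  (21,26)  (24,27)  (27,28)
take (0,1); take (4,9); take (12,13); take (15,21); take (21,23); skip (21,24); take (24,27); take (27,28).
Selected 7 meetings.

7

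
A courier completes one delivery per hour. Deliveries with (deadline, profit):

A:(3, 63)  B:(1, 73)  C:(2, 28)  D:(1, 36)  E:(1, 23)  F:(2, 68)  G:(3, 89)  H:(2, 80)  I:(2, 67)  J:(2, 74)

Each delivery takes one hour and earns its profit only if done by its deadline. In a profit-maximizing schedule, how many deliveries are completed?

3

Profit order: G=89 H=80 J=74 B=73 F=68 I=67 A=63 D=36 C=28 E=23
Assign: G→slot 3, H→slot 2, J→slot 1, B skipped, F skipped, I skipped, A skipped, D skipped, C skipped, E skipped.
Slots: [1:J] [2:H] [3:G]
3 of 10 scheduled.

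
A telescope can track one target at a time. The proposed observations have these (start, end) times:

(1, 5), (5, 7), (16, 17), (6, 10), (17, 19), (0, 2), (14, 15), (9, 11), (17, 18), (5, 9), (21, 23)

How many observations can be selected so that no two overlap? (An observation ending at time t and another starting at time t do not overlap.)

7

Sorted by end: (0,2)  (1,5)  (5,7)  (5,9)  (6,10)  (9,11)  (14,15)  (16,17)  (17,18)  (17,19)  (21,23)
take (0,2); skip (1,5); take (5,7); skip (5,9); take (9,11); take (14,15); take (16,17); take (17,18); take (21,23).
Selected 7 observations.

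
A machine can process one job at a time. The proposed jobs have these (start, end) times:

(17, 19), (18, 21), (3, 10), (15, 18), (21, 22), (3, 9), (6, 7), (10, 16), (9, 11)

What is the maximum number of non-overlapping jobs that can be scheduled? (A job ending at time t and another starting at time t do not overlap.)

5

Sort by end time and greedily take each interval whose start is ≥ the last chosen end.
By end time: (6,7), (3,9), (3,10), (9,11), (10,16), (15,18), (17,19), (18,21), (21,22).
Pick (6,7); next start ≥ 7 → (9,11); next start ≥ 11 → (15,18); next start ≥ 18 → (18,21); next start ≥ 21 → (21,22).
Selected 5 jobs.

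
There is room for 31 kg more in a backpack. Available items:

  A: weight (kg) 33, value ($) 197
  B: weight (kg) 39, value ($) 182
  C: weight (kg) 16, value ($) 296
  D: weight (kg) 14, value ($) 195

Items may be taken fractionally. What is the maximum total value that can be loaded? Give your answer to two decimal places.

Order: C (296/16=18.50) > D (195/14=13.93) > A (197/33=5.97) > B (182/39=4.67)
Fill: take C (16 @ 296) → take D (14 @ 195) → take 1/33 of A → 5.97; 31/31 used.
Total value = 496.97

496.97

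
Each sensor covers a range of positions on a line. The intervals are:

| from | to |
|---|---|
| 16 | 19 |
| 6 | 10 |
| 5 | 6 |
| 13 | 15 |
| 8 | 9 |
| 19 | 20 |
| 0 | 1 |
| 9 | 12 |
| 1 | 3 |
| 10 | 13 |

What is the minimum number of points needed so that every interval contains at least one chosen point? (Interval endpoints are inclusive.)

Sort by right endpoint; whenever an interval is uncovered, place a point at its right end.
By right end: [0,1]  [1,3]  [5,6]  [8,9]  [6,10]  [9,12]  [10,13]  [13,15]  [16,19]  [19,20]
[0,1] uncovered → point at 1; [5,6] uncovered → point at 6; [8,9] uncovered → point at 9; [10,13] uncovered → point at 13; [16,19] uncovered → point at 19.
Points: 1, 6, 9, 13, 19 (5 total).

5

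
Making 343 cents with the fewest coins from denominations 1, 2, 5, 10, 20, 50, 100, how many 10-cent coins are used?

0

Use the largest denomination that fits, subtract, and repeat.
343 = 3×100 + 2×20 + 1×2 + 1×1
Count of 10: 0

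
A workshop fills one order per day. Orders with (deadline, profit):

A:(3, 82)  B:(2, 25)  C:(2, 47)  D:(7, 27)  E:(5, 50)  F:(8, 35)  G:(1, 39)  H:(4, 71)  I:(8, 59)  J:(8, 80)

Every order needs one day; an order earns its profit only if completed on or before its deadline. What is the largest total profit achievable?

463

Sort by profit descending; place each in the latest free slot ≤ its deadline.
Profit order: A=82 J=80 H=71 I=59 E=50 C=47 G=39 F=35 D=27 B=25
Assign: A→slot 3, J→slot 8, H→slot 4, I→slot 7, E→slot 5, C→slot 2, G→slot 1, F→slot 6, D skipped, B skipped.
Slots: [1:G] [2:C] [3:A] [4:H] [5:E] [6:F] [7:I] [8:J]
Profit = 39 + 47 + 82 + 71 + 50 + 35 + 59 + 80 = 463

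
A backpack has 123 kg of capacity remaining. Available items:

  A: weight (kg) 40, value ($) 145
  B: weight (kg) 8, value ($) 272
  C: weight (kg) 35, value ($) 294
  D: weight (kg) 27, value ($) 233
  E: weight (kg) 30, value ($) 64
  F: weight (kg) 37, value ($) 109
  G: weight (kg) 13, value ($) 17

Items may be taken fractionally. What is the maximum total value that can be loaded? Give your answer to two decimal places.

Sort by value per unit weight and fill in that order.
Ratios (sorted): B 34.00, D 8.63, C 8.40, A 3.62, F 2.95, E 2.13, G 1.31
take B (8 @ 272); take D (27 @ 233); take C (35 @ 294); take A (40 @ 145); take 13/37 of F → 38.30. Capacity used 123/123.
Total value = 982.30

982.30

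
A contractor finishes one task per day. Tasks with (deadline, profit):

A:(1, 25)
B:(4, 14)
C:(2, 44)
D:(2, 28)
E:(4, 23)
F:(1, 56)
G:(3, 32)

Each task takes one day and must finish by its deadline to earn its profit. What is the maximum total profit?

155

Take jobs in profit order; each goes to the latest open slot no later than its deadline.
By profit: F(d1,56), C(d2,44), G(d3,32), D(d2,28), A(d1,25), E(d4,23), B(d4,14)
F→slot 1; C→slot 2; G→slot 3; D skipped; A skipped; E→slot 4; B skipped.
Profit = 56 + 44 + 32 + 23 = 155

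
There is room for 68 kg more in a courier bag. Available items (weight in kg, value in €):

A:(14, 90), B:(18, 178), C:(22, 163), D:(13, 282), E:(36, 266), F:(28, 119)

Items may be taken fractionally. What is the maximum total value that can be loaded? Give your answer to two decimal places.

Ratios (sorted): D 21.69, B 9.89, C 7.41, E 7.39, A 6.43, F 4.25
take D (13 @ 282); take B (18 @ 178); take C (22 @ 163); take 15/36 of E → 110.83. Capacity used 68/68.
Total value = 733.83

733.83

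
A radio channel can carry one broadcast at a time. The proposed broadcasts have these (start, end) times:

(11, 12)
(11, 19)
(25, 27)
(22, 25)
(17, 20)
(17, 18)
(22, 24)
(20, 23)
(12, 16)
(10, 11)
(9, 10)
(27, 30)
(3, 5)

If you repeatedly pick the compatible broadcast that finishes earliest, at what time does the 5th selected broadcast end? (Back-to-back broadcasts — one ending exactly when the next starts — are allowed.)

Order by finish time; keep every interval that doesn't clash with the previous kept one.
Sorted by end: (3,5)  (9,10)  (10,11)  (11,12)  (12,16)  (17,18)  (11,19)  (17,20)  (20,23)  (22,24)  (22,25)  (25,27)  (27,30)
take (3,5); take (9,10); take (10,11); take (11,12); take (12,16); take (17,18); take (20,23); take (25,27); take (27,30).
Selected: (3,5) (9,10) (10,11) (11,12) (12,16) (17,18) (20,23) (25,27) (27,30)

16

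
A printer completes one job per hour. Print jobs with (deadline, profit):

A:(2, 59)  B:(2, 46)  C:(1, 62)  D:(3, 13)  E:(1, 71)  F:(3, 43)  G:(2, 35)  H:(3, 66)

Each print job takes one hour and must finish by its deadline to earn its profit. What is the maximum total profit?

196

Profit order: E=71 H=66 C=62 A=59 B=46 F=43 G=35 D=13
Assign: E→slot 1, H→slot 3, C skipped, A→slot 2, B skipped, F skipped, G skipped, D skipped.
Slots: [1:E] [2:A] [3:H]
Profit = 71 + 59 + 66 = 196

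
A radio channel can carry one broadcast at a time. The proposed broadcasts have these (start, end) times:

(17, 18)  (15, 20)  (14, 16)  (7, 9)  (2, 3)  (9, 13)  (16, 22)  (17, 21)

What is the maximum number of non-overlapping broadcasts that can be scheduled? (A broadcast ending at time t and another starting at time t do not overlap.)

5

By end time: (2,3), (7,9), (9,13), (14,16), (17,18), (15,20), (17,21), (16,22).
Pick (2,3); next start ≥ 3 → (7,9); next start ≥ 9 → (9,13); next start ≥ 13 → (14,16); next start ≥ 16 → (17,18).
Selected 5 broadcasts.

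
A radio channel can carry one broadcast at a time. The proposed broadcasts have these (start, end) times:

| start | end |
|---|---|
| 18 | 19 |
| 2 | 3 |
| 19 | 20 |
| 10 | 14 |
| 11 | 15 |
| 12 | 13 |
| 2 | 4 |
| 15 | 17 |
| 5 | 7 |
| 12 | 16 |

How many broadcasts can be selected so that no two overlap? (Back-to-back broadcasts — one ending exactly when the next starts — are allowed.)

6

Greedy by earliest finish: after sorting by end time, pick each interval compatible with the last pick.
By end time: (2,3), (2,4), (5,7), (12,13), (10,14), (11,15), (12,16), (15,17), (18,19), (19,20).
Pick (2,3); next start ≥ 3 → (5,7); next start ≥ 7 → (12,13); next start ≥ 13 → (15,17); next start ≥ 17 → (18,19); next start ≥ 19 → (19,20).
Selected 6 broadcasts.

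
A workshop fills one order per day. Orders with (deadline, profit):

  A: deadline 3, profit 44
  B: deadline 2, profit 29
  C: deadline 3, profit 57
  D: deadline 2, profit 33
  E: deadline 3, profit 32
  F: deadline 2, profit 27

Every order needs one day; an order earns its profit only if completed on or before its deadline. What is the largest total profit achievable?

Profit order: C=57 A=44 D=33 E=32 B=29 F=27
Assign: C→slot 3, A→slot 2, D→slot 1, E skipped, B skipped, F skipped.
Slots: [1:D] [2:A] [3:C]
Profit = 33 + 44 + 57 = 134

134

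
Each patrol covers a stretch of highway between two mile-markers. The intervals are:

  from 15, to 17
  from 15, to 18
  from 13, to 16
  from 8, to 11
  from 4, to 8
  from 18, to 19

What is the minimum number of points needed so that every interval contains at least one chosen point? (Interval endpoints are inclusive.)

Sort by right endpoint; whenever an interval is uncovered, place a point at its right end.
By right end: [4,8]  [8,11]  [13,16]  [15,17]  [15,18]  [18,19]
[4,8] uncovered → point at 8; [13,16] uncovered → point at 16; [18,19] uncovered → point at 19.
Points: 8, 16, 19 (3 total).

3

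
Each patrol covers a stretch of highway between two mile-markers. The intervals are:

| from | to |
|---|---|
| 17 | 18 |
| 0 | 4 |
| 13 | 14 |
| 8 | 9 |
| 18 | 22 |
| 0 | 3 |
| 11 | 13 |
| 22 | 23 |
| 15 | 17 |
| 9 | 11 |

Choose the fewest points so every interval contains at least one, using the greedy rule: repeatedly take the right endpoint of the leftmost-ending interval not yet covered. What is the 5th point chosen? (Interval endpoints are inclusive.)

22

Sort by right endpoint; whenever an interval is uncovered, place a point at its right end.
Sorted: [0,3] [0,4] [8,9] [9,11] [11,13] [13,14] [15,17] [17,18] [18,22] [22,23]
{[0,3],[0,4]} hit by 3; {[8,9],[9,11]} hit by 9; {[11,13],[13,14]} hit by 13; {[15,17],[17,18]} hit by 17; {[18,22],[22,23]} hit by 22.
Points: 3, 9, 13, 17, 22 (5 total).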